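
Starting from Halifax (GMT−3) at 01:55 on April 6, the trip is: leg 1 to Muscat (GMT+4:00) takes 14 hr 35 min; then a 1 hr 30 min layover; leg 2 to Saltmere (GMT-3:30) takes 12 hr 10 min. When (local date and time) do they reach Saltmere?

05:40 on Apr 7

Convert departure to UTC: 01:55 + 3:00 = 04:55 UTC on Apr 6.
Add 14 hours 35 minutes leg 1 → 19:30 UTC.
Add 1 hour 30 minutes layover in Muscat → 21:00 UTC.
Add 12 hours and 10 minutes leg 2 → 09:10 UTC (Apr 7).
Saltmere is UTC−3:30, so local arrival = 09:10 − 3:30 = 05:40 on Apr 7.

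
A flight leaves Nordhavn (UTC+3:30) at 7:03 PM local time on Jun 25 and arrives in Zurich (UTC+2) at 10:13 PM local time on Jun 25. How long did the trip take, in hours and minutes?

4 hours 40 minutes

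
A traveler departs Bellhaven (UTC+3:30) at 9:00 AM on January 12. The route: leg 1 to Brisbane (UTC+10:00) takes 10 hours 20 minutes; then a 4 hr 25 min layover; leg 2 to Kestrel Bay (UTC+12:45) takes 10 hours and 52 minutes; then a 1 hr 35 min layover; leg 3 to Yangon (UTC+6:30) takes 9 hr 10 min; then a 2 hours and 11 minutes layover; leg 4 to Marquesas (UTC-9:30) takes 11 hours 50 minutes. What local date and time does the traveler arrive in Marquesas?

10:23 PM on January 13

Convert departure to UTC: 9:00 AM − 3:30 = 5:30 AM UTC on Jan 12.
Add 10 hours and 20 minutes leg 1 → 3:50 PM UTC.
Add 4 hours and 25 minutes layover in Brisbane → 8:15 PM UTC.
Add 10 hours 52 minutes leg 2 → 7:07 AM UTC (Jan 13).
Add 1 hour 35 minutes layover in Kestrel Bay → 8:42 AM UTC.
Add 9 hours 10 minutes leg 3 → 5:52 PM UTC.
Add 2 hours 11 minutes layover in Yangon → 8:03 PM UTC.
Add 11 hours 50 minutes leg 4 → 7:53 AM UTC (Jan 14).
Marquesas is UTC−9:30, so local arrival = 7:53 AM − 9:30 = 10:23 PM on Jan 13.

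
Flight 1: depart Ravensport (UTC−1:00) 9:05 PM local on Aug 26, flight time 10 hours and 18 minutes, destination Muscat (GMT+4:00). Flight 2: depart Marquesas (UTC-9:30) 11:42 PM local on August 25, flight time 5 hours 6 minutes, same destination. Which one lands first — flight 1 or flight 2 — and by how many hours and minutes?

the second, by 18 hours 5 minutes

Flight 1 in UTC: 9:05 PM + 1:00 = 10:05 PM on Aug 26.
+10 hours 18 minutes → arrive 8:23 AM UTC on Aug 27.
Flight 2 in UTC: 11:42 PM + 9:30 = 9:12 AM on Aug 26.
+5 hours and 6 minutes → arrive 2:18 PM UTC on Aug 26.
Flight 2 lands earlier by 18 hours 5 minutes.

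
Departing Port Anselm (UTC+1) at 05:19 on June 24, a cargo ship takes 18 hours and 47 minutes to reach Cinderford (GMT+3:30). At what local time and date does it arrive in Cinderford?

02:36 on June 25

Convert departure to UTC: 05:19 − 1:00 = 04:19 UTC on Jun 24.
Add 18 hours 47 minutes travel time → 23:06 UTC.
Cinderford is UTC+3:30, so local arrival = 23:06 + 3:30 = 02:36 on Jun 25.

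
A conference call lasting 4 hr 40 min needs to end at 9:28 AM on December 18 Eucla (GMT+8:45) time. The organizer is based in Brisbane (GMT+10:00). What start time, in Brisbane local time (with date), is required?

6:03 AM on Dec 18

Target end time in UTC: 9:28 AM − 8:45 = 12:43 AM on Dec 18.
Subtract 4 hours 40 minutes → start 8:03 PM UTC on Dec 17.
Brisbane is UTC+10:00: 8:03 PM + 10:00 = 6:03 AM on Dec 18.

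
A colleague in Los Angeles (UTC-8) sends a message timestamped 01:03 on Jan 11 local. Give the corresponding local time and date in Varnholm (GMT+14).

23:03 on Jan 11

In UTC: 01:03 + 8:00 = 09:03 on Jan 11.
Varnholm is UTC+14:00: 09:03 + 14:00 = 23:03 on Jan 11.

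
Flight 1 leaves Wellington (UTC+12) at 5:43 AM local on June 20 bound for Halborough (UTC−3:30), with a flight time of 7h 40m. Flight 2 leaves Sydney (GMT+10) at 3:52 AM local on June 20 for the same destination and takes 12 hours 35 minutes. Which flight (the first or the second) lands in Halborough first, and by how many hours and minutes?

the first, by 5 hours 4 minutes

Flight 1 in UTC: 5:43 AM − 12:00 = 5:43 PM on Jun 19.
+7 hours 40 minutes → arrive 1:23 AM UTC on Jun 20.
Flight 2 in UTC: 3:52 AM − 10:00 = 5:52 PM on Jun 19.
+12 hours and 35 minutes → arrive 6:27 AM UTC on Jun 20.
Flight 1 lands earlier by 5 hours 4 minutes.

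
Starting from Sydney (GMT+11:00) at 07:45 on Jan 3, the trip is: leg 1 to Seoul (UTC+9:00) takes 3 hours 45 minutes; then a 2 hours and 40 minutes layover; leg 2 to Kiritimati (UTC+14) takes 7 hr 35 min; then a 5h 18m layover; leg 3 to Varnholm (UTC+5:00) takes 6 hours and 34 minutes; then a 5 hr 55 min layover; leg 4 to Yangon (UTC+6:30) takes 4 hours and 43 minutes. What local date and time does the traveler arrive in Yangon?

Convert departure to UTC: 07:45 − 11:00 = 20:45 UTC on Jan 2.
Add 3 hours and 45 minutes leg 1 → 00:30 UTC (Jan 3).
Add 2 hours and 40 minutes layover in Seoul → 03:10 UTC.
Add 7 hours and 35 minutes leg 2 → 10:45 UTC.
Add 5 hours 18 minutes layover in Kiritimati → 16:03 UTC.
Add 6 hours and 34 minutes leg 3 → 22:37 UTC.
Add 5 hours 55 minutes layover in Varnholm → 04:32 UTC (Jan 4).
Add 4 hours and 43 minutes leg 4 → 09:15 UTC.
Yangon is UTC+6:30, so local arrival = 09:15 + 6:30 = 15:45 on Jan 4.

15:45 on Jan 4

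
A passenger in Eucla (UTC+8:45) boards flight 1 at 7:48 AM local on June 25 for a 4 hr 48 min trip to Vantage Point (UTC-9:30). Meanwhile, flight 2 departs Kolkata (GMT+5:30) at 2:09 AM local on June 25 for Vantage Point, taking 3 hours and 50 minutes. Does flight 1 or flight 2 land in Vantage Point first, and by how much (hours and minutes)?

the second, by 3 hours 22 minutes

Flight 1 in UTC: 7:48 AM − 8:45 = 11:03 PM on Jun 24.
+4 hours 48 minutes → arrive 3:51 AM UTC on Jun 25.
Flight 2 in UTC: 2:09 AM − 5:30 = 8:39 PM on Jun 24.
+3 hours and 50 minutes → arrive 12:29 AM UTC on Jun 25.
Flight 2 lands earlier by 3 hours 22 minutes.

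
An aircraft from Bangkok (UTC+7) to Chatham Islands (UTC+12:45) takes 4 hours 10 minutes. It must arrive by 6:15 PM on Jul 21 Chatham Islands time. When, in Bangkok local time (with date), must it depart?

8:20 AM on July 21

Target arrival in UTC: 6:15 PM − 12:45 = 5:30 AM on Jul 21.
Subtract 4 hours and 10 minutes → departure 1:20 AM UTC on Jul 21.
Bangkok is UTC+7:00: 1:20 AM + 7:00 = 8:20 AM on Jul 21.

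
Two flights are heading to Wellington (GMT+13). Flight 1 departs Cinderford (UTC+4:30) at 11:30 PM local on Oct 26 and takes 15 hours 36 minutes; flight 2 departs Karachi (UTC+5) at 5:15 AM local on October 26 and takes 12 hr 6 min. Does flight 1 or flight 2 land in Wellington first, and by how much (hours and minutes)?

the second, by 22 hours 15 minutes

Flight 1 in UTC: 11:30 PM − 4:30 = 7:00 PM on Oct 26.
+15 hours and 36 minutes → arrive 10:36 AM UTC on Oct 27.
Flight 2 in UTC: 5:15 AM − 5:00 = 12:15 AM on Oct 26.
+12 hours and 6 minutes → arrive 12:21 PM UTC on Oct 26.
Flight 2 lands earlier by 22 hours 15 minutes.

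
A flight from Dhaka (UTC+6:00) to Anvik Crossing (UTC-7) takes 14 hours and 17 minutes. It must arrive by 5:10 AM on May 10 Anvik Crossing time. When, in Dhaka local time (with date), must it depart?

Target arrival in UTC: 5:10 AM + 7:00 = 12:10 PM on May 10.
Subtract 14 hours and 17 minutes → departure 9:53 PM UTC on May 9.
Dhaka is UTC+6:00: 9:53 PM + 6:00 = 3:53 AM on May 10.

3:53 AM on May 10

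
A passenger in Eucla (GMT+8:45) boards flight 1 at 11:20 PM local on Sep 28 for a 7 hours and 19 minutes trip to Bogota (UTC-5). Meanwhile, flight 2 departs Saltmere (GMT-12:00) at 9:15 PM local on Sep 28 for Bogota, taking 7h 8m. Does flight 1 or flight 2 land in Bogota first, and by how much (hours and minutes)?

the first, by 18 hours 29 minutes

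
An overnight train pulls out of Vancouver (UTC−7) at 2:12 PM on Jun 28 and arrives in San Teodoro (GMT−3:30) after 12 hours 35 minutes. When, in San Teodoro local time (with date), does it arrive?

6:17 AM on Jun 29

Convert departure to UTC: 2:12 PM + 7:00 = 9:12 PM UTC on Jun 28.
Add 12 hours 35 minutes travel time → 9:47 AM UTC (Jun 29).
San Teodoro is UTC−3:30, so local arrival = 9:47 AM − 3:30 = 6:17 AM on Jun 29.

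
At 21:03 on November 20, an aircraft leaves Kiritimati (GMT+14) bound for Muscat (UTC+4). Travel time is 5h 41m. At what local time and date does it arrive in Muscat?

16:44 on November 20

Muscat is 10:00 behind Kiritimati.
After 5 hours 41 minutes it is 02:44 (Nov 21) in Kiritimati.
Shift by the zone difference: 02:44 − 10:00 = 16:44 on Nov 20 in Muscat.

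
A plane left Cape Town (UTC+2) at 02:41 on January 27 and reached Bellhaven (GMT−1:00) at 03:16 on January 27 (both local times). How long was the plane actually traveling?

Departure in UTC: 02:41 − 2:00 = 00:41 on Jan 27.
Arrival in UTC: 03:16 + 1:00 = 04:16 on Jan 27.
Elapsed = 04:16 − 00:41 = 3 hours 35 minutes.

3 hours 35 minutes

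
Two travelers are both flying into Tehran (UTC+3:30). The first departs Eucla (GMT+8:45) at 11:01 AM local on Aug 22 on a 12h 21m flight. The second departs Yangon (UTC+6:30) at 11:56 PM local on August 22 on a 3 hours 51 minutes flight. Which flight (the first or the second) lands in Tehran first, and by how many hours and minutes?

the first, by 6 hours 40 minutes

Flight 1 in UTC: 11:01 AM − 8:45 = 2:16 AM on Aug 22.
+12 hours 21 minutes → arrive 2:37 PM UTC on Aug 22.
Flight 2 in UTC: 11:56 PM − 6:30 = 5:26 PM on Aug 22.
+3 hours and 51 minutes → arrive 9:17 PM UTC on Aug 22.
Flight 1 lands earlier by 6 hours 40 minutes.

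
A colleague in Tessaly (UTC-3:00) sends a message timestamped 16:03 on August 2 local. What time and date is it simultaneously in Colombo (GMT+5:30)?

00:33 on August 3

In UTC: 16:03 + 3:00 = 19:03 on Aug 2.
Colombo is UTC+5:30: 19:03 + 5:30 = 00:33 on Aug 3.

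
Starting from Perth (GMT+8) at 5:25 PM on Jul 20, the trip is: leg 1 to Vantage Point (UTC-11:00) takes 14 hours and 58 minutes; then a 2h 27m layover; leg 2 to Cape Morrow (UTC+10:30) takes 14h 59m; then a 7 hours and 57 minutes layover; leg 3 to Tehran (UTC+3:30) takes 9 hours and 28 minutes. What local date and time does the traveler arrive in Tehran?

2:44 PM on July 22

Convert departure to UTC: 5:25 PM − 8:00 = 9:25 AM UTC on Jul 20.
Add 14 hours 58 minutes leg 1 → 12:23 AM UTC (Jul 21).
Add 2 hours and 27 minutes layover in Vantage Point → 2:50 AM UTC.
Add 14 hours and 59 minutes leg 2 → 5:49 PM UTC.
Add 7 hours and 57 minutes layover in Cape Morrow → 1:46 AM UTC (Jul 22).
Add 9 hours 28 minutes leg 3 → 11:14 AM UTC.
Tehran is UTC+3:30, so local arrival = 11:14 AM + 3:30 = 2:44 PM on Jul 22.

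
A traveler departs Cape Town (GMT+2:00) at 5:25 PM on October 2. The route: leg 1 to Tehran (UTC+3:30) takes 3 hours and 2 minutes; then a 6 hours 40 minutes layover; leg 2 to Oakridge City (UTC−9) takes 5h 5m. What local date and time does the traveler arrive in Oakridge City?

Convert departure to UTC: 5:25 PM − 2:00 = 3:25 PM UTC on Oct 2.
Add 3 hours and 2 minutes leg 1 → 6:27 PM UTC.
Add 6 hours 40 minutes layover in Tehran → 1:07 AM UTC (Oct 3).
Add 5 hours and 5 minutes leg 2 → 6:12 AM UTC.
Oakridge City is UTC−9:00, so local arrival = 6:12 AM − 9:00 = 9:12 PM on Oct 2.

9:12 PM on Oct 2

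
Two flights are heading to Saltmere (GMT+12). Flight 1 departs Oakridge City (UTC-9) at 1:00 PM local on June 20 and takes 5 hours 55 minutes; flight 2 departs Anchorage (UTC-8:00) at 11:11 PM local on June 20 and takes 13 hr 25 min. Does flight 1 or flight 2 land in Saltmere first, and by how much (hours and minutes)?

Flight 1 in UTC: 1:00 PM + 9:00 = 10:00 PM on Jun 20.
+5 hours 55 minutes → arrive 3:55 AM UTC on Jun 21.
Flight 2 in UTC: 11:11 PM + 8:00 = 7:11 AM on Jun 21.
+13 hours 25 minutes → arrive 8:36 PM UTC on Jun 21.
Flight 1 lands earlier by 16 hours 41 minutes.

the first, by 16 hours 41 minutes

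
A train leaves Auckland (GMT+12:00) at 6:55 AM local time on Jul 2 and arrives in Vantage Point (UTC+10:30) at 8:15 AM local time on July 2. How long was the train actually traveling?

2 hours 50 minutes

Departure in UTC: 6:55 AM − 12:00 = 6:55 PM on Jul 1.
Arrival in UTC: 8:15 AM − 10:30 = 9:45 PM on Jul 1.
Elapsed = 9:45 PM − 6:55 PM = 2 hours 50 minutes.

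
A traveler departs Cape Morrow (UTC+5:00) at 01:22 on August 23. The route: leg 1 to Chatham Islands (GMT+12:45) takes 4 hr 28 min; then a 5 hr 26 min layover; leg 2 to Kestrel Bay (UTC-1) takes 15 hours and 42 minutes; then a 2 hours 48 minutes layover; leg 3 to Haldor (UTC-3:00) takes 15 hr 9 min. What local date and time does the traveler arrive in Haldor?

Convert departure to UTC: 01:22 − 5:00 = 20:22 UTC on Aug 22.
Add 4 hours 28 minutes leg 1 → 00:50 UTC (Aug 23).
Add 5 hours and 26 minutes layover in Chatham Islands → 06:16 UTC.
Add 15 hours 42 minutes leg 2 → 21:58 UTC.
Add 2 hours and 48 minutes layover in Kestrel Bay → 00:46 UTC (Aug 24).
Add 15 hours 9 minutes leg 3 → 15:55 UTC.
Haldor is UTC−3:00, so local arrival = 15:55 − 3:00 = 12:55 on Aug 24.

12:55 on Aug 24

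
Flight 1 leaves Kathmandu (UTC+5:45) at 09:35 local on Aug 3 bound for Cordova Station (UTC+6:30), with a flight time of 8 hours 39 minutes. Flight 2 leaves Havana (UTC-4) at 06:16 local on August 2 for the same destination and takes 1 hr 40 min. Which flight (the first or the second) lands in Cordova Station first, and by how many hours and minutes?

the second, by 24 hours 33 minutes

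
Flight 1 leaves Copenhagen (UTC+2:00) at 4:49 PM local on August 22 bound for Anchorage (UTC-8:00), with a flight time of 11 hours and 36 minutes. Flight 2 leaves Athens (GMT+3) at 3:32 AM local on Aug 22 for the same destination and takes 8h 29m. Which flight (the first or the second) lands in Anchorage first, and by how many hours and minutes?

the second, by 17 hours 24 minutes

Flight 1 in UTC: 4:49 PM − 2:00 = 2:49 PM on Aug 22.
+11 hours 36 minutes → arrive 2:25 AM UTC on Aug 23.
Flight 2 in UTC: 3:32 AM − 3:00 = 12:32 AM on Aug 22.
+8 hours and 29 minutes → arrive 9:01 AM UTC on Aug 22.
Flight 2 lands earlier by 17 hours 24 minutes.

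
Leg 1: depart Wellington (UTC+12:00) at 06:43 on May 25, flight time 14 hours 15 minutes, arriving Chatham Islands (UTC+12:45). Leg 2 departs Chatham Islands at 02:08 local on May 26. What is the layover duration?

4 hours 25 minutes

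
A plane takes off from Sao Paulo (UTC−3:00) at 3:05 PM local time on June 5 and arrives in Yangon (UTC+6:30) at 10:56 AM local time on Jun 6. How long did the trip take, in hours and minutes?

Yangon is 9:30 ahead of Sao Paulo.
Clock-face elapsed time (ignoring zones) is 19 hours 51 minutes.
Actual elapsed = 19 hours 51 minutes − 9:30 = 10 hours 21 minutes.

10 hours 21 minutes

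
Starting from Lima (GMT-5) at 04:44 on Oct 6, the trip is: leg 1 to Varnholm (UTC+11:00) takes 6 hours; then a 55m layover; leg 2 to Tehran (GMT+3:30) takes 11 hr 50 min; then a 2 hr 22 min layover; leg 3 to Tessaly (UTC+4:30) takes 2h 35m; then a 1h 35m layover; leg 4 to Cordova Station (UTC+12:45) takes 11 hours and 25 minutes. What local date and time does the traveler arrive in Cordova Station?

11:11 on October 8

Convert departure to UTC: 04:44 + 5:00 = 09:44 UTC on Oct 6.
Add 6 hours leg 1 → 15:44 UTC.
Add 55 minutes layover in Varnholm → 16:39 UTC.
Add 11 hours 50 minutes leg 2 → 04:29 UTC (Oct 7).
Add 2 hours and 22 minutes layover in Tehran → 06:51 UTC.
Add 2 hours and 35 minutes leg 3 → 09:26 UTC.
Add 1 hour 35 minutes layover in Tessaly → 11:01 UTC.
Add 11 hours and 25 minutes leg 4 → 22:26 UTC.
Cordova Station is UTC+12:45, so local arrival = 22:26 + 12:45 = 11:11 on Oct 8.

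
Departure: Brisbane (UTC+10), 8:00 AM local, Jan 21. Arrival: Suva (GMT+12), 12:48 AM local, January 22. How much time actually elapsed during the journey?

Suva is 2:00 ahead of Brisbane.
Clock-face elapsed time (ignoring zones) is 16 hours 48 minutes.
Actual elapsed = 16 hours 48 minutes − 2:00 = 14 hours 48 minutes.

14 hours 48 minutes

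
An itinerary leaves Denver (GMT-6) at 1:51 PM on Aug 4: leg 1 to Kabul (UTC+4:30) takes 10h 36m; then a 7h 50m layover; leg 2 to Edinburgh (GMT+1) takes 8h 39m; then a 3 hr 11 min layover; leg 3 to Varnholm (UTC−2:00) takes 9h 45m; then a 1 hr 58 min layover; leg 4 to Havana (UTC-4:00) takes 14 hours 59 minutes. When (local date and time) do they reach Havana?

12:49 AM on August 7

Convert departure to UTC: 1:51 PM + 6:00 = 7:51 PM UTC on Aug 4.
Add 10 hours 36 minutes leg 1 → 6:27 AM UTC (Aug 5).
Add 7 hours 50 minutes layover in Kabul → 2:17 PM UTC.
Add 8 hours and 39 minutes leg 2 → 10:56 PM UTC.
Add 3 hours and 11 minutes layover in Edinburgh → 2:07 AM UTC (Aug 6).
Add 9 hours 45 minutes leg 3 → 11:52 AM UTC.
Add 1 hour 58 minutes layover in Varnholm → 1:50 PM UTC.
Add 14 hours and 59 minutes leg 4 → 4:49 AM UTC (Aug 7).
Havana is UTC−4:00, so local arrival = 4:49 AM − 4:00 = 12:49 AM on Aug 7.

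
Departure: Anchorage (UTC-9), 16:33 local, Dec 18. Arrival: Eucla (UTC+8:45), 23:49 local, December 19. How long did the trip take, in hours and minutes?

Departure in UTC: 16:33 + 9:00 = 01:33 on Dec 19.
Arrival in UTC: 23:49 − 8:45 = 15:04 on Dec 19.
Elapsed = 15:04 − 01:33 = 13 hours 31 minutes.

13 hours 31 minutes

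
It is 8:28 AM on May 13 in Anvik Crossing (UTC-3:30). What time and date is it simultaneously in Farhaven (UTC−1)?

10:58 AM on May 13

In UTC: 8:28 AM + 3:30 = 11:58 AM on May 13.
Farhaven is UTC−1:00: 11:58 AM − 1:00 = 10:58 AM on May 13.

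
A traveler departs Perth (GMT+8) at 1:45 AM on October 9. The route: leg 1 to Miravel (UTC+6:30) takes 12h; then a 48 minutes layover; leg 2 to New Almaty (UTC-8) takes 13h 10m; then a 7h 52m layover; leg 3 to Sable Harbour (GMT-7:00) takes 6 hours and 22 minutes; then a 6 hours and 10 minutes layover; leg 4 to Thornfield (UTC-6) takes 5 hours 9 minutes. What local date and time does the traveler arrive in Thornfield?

3:16 PM on Oct 10

Convert departure to UTC: 1:45 AM − 8:00 = 5:45 PM UTC on Oct 8.
Add 12 hours leg 1 → 5:45 AM UTC (Oct 9).
Add 48 minutes layover in Miravel → 6:33 AM UTC.
Add 13 hours 10 minutes leg 2 → 7:43 PM UTC.
Add 7 hours and 52 minutes layover in New Almaty → 3:35 AM UTC (Oct 10).
Add 6 hours 22 minutes leg 3 → 9:57 AM UTC.
Add 6 hours and 10 minutes layover in Sable Harbour → 4:07 PM UTC.
Add 5 hours and 9 minutes leg 4 → 9:16 PM UTC.
Thornfield is UTC−6:00, so local arrival = 9:16 PM − 6:00 = 3:16 PM on Oct 10.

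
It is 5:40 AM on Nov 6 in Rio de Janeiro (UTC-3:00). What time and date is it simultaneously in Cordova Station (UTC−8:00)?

In UTC: 5:40 AM + 3:00 = 8:40 AM on Nov 6.
Cordova Station is UTC−8:00: 8:40 AM − 8:00 = 12:40 AM on Nov 6.

12:40 AM on November 6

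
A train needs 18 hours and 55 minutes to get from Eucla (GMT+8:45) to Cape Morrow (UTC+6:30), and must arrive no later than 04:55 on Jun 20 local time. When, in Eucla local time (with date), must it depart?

Target arrival in UTC: 04:55 − 6:30 = 22:25 on Jun 19.
Subtract 18 hours 55 minutes → departure 03:30 UTC on Jun 19.
Eucla is UTC+8:45: 03:30 + 8:45 = 12:15 on Jun 19.

12:15 on June 19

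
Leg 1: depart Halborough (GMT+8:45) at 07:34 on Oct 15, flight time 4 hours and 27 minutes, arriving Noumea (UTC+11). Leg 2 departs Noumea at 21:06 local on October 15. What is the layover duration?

6 hours 50 minutes

Convert departure to UTC: 07:34 − 8:45 = 22:49 UTC on Oct 14.
Add 4 hours and 27 minutes flight time → 03:16 UTC (Oct 15).
Noumea is UTC+11:00, so local arrival = 03:16 + 11:00 = 14:16 on Oct 15.
Layover = 21:06 − 14:16 = 6 hours 50 minutes.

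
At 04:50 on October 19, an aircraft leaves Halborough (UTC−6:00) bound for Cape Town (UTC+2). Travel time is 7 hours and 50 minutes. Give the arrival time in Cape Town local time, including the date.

20:40 on October 19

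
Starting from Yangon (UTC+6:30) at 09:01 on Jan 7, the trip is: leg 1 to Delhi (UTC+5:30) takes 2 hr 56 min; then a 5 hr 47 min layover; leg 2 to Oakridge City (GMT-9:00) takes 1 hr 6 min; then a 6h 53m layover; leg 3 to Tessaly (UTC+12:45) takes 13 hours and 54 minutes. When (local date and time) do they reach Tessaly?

Convert departure to UTC: 09:01 − 6:30 = 02:31 UTC on Jan 7.
Add 2 hours and 56 minutes leg 1 → 05:27 UTC.
Add 5 hours 47 minutes layover in Delhi → 11:14 UTC.
Add 1 hour and 6 minutes leg 2 → 12:20 UTC.
Add 6 hours 53 minutes layover in Oakridge City → 19:13 UTC.
Add 13 hours 54 minutes leg 3 → 09:07 UTC (Jan 8).
Tessaly is UTC+12:45, so local arrival = 09:07 + 12:45 = 21:52 on Jan 8.

21:52 on Jan 8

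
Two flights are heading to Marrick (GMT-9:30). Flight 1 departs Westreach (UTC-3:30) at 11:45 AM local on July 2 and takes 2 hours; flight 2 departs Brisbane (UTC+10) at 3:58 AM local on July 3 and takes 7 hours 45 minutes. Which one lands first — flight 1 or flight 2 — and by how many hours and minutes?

Flight 1 in UTC: 11:45 AM + 3:30 = 3:15 PM on Jul 2.
+2 hours → arrive 5:15 PM UTC on Jul 2.
Flight 2 in UTC: 3:58 AM − 10:00 = 5:58 PM on Jul 2.
+7 hours and 45 minutes → arrive 1:43 AM UTC on Jul 3.
Flight 1 lands earlier by 8 hours 28 minutes.

the first, by 8 hours 28 minutes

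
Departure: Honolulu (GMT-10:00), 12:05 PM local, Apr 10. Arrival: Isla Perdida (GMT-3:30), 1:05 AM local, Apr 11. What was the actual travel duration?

6 hours 30 minutes

Departure in UTC: 12:05 PM + 10:00 = 10:05 PM on Apr 10.
Arrival in UTC: 1:05 AM + 3:30 = 4:35 AM on Apr 11.
Elapsed = 4:35 AM − 10:05 PM (+1 day) = 6 hours 30 minutes.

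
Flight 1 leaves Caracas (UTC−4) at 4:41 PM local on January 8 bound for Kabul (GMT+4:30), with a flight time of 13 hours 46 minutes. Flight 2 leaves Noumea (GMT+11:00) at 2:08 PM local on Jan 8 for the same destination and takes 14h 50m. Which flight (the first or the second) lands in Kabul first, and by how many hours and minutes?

the second, by 16 hours 29 minutes

Flight 1 in UTC: 4:41 PM + 4:00 = 8:41 PM on Jan 8.
+13 hours 46 minutes → arrive 10:27 AM UTC on Jan 9.
Flight 2 in UTC: 2:08 PM − 11:00 = 3:08 AM on Jan 8.
+14 hours and 50 minutes → arrive 5:58 PM UTC on Jan 8.
Flight 2 lands earlier by 16 hours 29 minutes.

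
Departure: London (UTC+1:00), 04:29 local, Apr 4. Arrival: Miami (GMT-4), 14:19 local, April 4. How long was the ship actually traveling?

14 hours 50 minutes

Departure in UTC: 04:29 − 1:00 = 03:29 on Apr 4.
Arrival in UTC: 14:19 + 4:00 = 18:19 on Apr 4.
Elapsed = 18:19 − 03:29 = 14 hours 50 minutes.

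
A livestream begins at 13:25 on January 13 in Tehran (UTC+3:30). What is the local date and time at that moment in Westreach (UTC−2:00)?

07:55 on January 13

In UTC: 13:25 − 3:30 = 09:55 on Jan 13.
Westreach is UTC−2:00: 09:55 − 2:00 = 07:55 on Jan 13.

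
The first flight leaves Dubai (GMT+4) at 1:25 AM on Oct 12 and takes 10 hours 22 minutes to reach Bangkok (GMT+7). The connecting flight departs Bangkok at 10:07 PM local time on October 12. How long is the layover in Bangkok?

7 hours 20 minutes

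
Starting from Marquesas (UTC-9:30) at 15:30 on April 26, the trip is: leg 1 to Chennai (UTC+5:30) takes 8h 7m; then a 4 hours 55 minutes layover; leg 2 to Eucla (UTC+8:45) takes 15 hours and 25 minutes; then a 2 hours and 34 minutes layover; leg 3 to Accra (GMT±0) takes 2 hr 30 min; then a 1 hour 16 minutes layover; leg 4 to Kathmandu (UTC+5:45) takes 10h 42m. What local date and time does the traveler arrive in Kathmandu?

04:14 on Apr 29

Convert departure to UTC: 15:30 + 9:30 = 01:00 UTC on Apr 27.
Add 8 hours 7 minutes leg 1 → 09:07 UTC.
Add 4 hours and 55 minutes layover in Chennai → 14:02 UTC.
Add 15 hours and 25 minutes leg 2 → 05:27 UTC (Apr 28).
Add 2 hours 34 minutes layover in Eucla → 08:01 UTC.
Add 2 hours 30 minutes leg 3 → 10:31 UTC.
Add 1 hour and 16 minutes layover in Accra → 11:47 UTC.
Add 10 hours and 42 minutes leg 4 → 22:29 UTC.
Kathmandu is UTC+5:45, so local arrival = 22:29 + 5:45 = 04:14 on Apr 29.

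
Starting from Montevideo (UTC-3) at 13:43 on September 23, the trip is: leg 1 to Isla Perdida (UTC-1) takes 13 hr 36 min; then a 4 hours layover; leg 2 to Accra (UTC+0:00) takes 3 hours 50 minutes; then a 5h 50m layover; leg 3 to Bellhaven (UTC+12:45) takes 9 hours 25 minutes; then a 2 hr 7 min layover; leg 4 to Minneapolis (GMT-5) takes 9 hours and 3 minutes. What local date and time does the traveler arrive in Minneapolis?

Convert departure to UTC: 13:43 + 3:00 = 16:43 UTC on Sep 23.
Add 13 hours 36 minutes leg 1 → 06:19 UTC (Sep 24).
Add 4 hours layover in Isla Perdida → 10:19 UTC.
Add 3 hours and 50 minutes leg 2 → 14:09 UTC.
Add 5 hours 50 minutes layover in Accra → 19:59 UTC.
Add 9 hours 25 minutes leg 3 → 05:24 UTC (Sep 25).
Add 2 hours and 7 minutes layover in Bellhaven → 07:31 UTC.
Add 9 hours and 3 minutes leg 4 → 16:34 UTC.
Minneapolis is UTC−5:00, so local arrival = 16:34 − 5:00 = 11:34 on Sep 25.

11:34 on Sep 25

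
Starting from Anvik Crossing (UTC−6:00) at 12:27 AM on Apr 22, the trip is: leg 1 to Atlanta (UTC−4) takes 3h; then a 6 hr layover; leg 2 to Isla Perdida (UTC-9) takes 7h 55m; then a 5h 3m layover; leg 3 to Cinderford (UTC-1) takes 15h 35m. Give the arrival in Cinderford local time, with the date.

7:00 PM on April 23

Convert departure to UTC: 12:27 AM + 6:00 = 6:27 AM UTC on Apr 22.
Add 3 hours leg 1 → 9:27 AM UTC.
Add 6 hours layover in Atlanta → 3:27 PM UTC.
Add 7 hours and 55 minutes leg 2 → 11:22 PM UTC.
Add 5 hours 3 minutes layover in Isla Perdida → 4:25 AM UTC (Apr 23).
Add 15 hours and 35 minutes leg 3 → 8:00 PM UTC.
Cinderford is UTC−1:00, so local arrival = 8:00 PM − 1:00 = 7:00 PM on Apr 23.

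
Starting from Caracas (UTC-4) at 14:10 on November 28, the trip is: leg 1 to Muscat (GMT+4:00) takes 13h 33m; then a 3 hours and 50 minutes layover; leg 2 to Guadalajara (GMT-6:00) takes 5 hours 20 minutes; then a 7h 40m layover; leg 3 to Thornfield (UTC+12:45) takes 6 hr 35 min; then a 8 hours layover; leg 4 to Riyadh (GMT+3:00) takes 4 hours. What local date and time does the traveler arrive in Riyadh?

22:08 on Nov 30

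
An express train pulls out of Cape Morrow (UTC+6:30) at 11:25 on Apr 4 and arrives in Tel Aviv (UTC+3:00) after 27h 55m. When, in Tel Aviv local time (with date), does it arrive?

Convert departure to UTC: 11:25 − 6:30 = 04:55 UTC on Apr 4.
Add 27 hours and 55 minutes travel time → 08:50 UTC (Apr 5).
Tel Aviv is UTC+3:00, so local arrival = 08:50 + 3:00 = 11:50 on Apr 5.

11:50 on April 5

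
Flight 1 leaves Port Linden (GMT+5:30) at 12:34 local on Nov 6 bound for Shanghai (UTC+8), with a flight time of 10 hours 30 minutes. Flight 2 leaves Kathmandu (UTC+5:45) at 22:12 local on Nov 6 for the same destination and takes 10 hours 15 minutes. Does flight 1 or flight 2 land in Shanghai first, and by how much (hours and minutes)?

the first, by 9 hours 8 minutes

Flight 1 in UTC: 12:34 − 5:30 = 07:04 on Nov 6.
+10 hours and 30 minutes → arrive 17:34 UTC on Nov 6.
Flight 2 in UTC: 22:12 − 5:45 = 16:27 on Nov 6.
+10 hours 15 minutes → arrive 02:42 UTC on Nov 7.
Flight 1 lands earlier by 9 hours 8 minutes.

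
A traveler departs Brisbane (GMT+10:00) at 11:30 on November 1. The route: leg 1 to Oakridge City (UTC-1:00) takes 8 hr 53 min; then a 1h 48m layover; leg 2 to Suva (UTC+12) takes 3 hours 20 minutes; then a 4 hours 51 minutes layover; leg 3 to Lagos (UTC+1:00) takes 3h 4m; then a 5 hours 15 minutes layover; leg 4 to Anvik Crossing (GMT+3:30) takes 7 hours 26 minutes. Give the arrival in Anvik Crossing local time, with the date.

15:37 on November 2

Convert departure to UTC: 11:30 − 10:00 = 01:30 UTC on Nov 1.
Add 8 hours 53 minutes leg 1 → 10:23 UTC.
Add 1 hour 48 minutes layover in Oakridge City → 12:11 UTC.
Add 3 hours and 20 minutes leg 2 → 15:31 UTC.
Add 4 hours and 51 minutes layover in Suva → 20:22 UTC.
Add 3 hours 4 minutes leg 3 → 23:26 UTC.
Add 5 hours 15 minutes layover in Lagos → 04:41 UTC (Nov 2).
Add 7 hours and 26 minutes leg 4 → 12:07 UTC.
Anvik Crossing is UTC+3:30, so local arrival = 12:07 + 3:30 = 15:37 on Nov 2.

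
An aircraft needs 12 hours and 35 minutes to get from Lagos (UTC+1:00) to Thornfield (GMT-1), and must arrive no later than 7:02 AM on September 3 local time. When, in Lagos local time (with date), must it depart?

Target arrival in UTC: 7:02 AM + 1:00 = 8:02 AM on Sep 3.
Subtract 12 hours 35 minutes → departure 7:27 PM UTC on Sep 2.
Lagos is UTC+1:00: 7:27 PM + 1:00 = 8:27 PM on Sep 2.

8:27 PM on Sep 2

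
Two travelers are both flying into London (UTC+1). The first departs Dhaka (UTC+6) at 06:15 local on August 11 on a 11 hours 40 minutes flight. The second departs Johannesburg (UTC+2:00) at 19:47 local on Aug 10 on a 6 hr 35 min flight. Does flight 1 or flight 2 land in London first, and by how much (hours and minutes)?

the second, by 11 hours 33 minutes

Flight 1 in UTC: 06:15 − 6:00 = 00:15 on Aug 11.
+11 hours and 40 minutes → arrive 11:55 UTC on Aug 11.
Flight 2 in UTC: 19:47 − 2:00 = 17:47 on Aug 10.
+6 hours 35 minutes → arrive 00:22 UTC on Aug 11.
Flight 2 lands earlier by 11 hours 33 minutes.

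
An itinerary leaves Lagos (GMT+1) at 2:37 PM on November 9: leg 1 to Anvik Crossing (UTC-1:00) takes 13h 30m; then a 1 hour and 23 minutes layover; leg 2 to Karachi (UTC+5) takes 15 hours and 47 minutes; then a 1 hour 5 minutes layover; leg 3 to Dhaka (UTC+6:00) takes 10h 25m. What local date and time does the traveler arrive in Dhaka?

1:47 PM on November 11

Convert departure to UTC: 2:37 PM − 1:00 = 1:37 PM UTC on Nov 9.
Add 13 hours 30 minutes leg 1 → 3:07 AM UTC (Nov 10).
Add 1 hour 23 minutes layover in Anvik Crossing → 4:30 AM UTC.
Add 15 hours 47 minutes leg 2 → 8:17 PM UTC.
Add 1 hour 5 minutes layover in Karachi → 9:22 PM UTC.
Add 10 hours and 25 minutes leg 3 → 7:47 AM UTC (Nov 11).
Dhaka is UTC+6:00, so local arrival = 7:47 AM + 6:00 = 1:47 PM on Nov 11.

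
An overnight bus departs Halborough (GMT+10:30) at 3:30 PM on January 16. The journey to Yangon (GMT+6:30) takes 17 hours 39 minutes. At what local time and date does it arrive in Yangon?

Convert departure to UTC: 3:30 PM − 10:30 = 5:00 AM UTC on Jan 16.
Add 17 hours and 39 minutes travel time → 10:39 PM UTC.
Yangon is UTC+6:30, so local arrival = 10:39 PM + 6:30 = 5:09 AM on Jan 17.

5:09 AM on Jan 17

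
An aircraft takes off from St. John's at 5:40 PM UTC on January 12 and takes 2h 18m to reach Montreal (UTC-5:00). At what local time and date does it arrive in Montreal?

2:58 PM on January 12

Departure is given in UTC: 5:40 PM on Jan 12.
Add 2 hours 18 minutes → 7:58 PM UTC.
Montreal is UTC−5:00: 7:58 PM − 5:00 = 2:58 PM on Jan 12.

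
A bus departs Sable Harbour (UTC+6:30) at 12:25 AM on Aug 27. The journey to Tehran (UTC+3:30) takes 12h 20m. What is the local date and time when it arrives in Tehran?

Convert departure to UTC: 12:25 AM − 6:30 = 5:55 PM UTC on Aug 26.
Add 12 hours 20 minutes travel time → 6:15 AM UTC (Aug 27).
Tehran is UTC+3:30, so local arrival = 6:15 AM + 3:30 = 9:45 AM on Aug 27.

9:45 AM on August 27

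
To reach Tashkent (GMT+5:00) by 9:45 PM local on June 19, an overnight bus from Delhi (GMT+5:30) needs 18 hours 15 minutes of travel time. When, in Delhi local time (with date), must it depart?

4:00 AM on June 19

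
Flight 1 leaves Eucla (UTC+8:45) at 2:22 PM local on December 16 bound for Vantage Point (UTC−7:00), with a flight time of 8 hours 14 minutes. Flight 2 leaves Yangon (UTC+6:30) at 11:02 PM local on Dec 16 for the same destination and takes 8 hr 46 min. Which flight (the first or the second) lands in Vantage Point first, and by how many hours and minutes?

Flight 1 in UTC: 2:22 PM − 8:45 = 5:37 AM on Dec 16.
+8 hours and 14 minutes → arrive 1:51 PM UTC on Dec 16.
Flight 2 in UTC: 11:02 PM − 6:30 = 4:32 PM on Dec 16.
+8 hours 46 minutes → arrive 1:18 AM UTC on Dec 17.
Flight 1 lands earlier by 11 hours 27 minutes.

the first, by 11 hours 27 minutes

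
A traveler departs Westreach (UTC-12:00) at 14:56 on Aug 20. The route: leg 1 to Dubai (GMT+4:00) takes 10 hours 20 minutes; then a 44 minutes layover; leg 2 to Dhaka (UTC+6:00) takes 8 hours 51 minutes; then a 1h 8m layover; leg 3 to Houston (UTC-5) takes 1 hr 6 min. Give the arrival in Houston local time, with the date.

20:05 on August 21

Convert departure to UTC: 14:56 + 12:00 = 02:56 UTC on Aug 21.
Add 10 hours 20 minutes leg 1 → 13:16 UTC.
Add 44 minutes layover in Dubai → 14:00 UTC.
Add 8 hours and 51 minutes leg 2 → 22:51 UTC.
Add 1 hour and 8 minutes layover in Dhaka → 23:59 UTC.
Add 1 hour and 6 minutes leg 3 → 01:05 UTC (Aug 22).
Houston is UTC−5:00, so local arrival = 01:05 − 5:00 = 20:05 on Aug 21.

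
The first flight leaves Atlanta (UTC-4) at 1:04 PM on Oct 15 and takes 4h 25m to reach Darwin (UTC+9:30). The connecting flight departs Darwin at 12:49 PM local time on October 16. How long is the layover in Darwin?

5 hours 50 minutes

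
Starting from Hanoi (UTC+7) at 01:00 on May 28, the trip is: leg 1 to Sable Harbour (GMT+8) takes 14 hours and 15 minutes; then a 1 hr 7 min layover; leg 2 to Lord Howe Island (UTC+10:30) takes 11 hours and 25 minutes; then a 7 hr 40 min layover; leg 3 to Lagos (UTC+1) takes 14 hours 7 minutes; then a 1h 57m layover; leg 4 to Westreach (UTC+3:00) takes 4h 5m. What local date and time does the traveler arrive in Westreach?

Convert departure to UTC: 01:00 − 7:00 = 18:00 UTC on May 27.
Add 14 hours and 15 minutes leg 1 → 08:15 UTC (May 28).
Add 1 hour and 7 minutes layover in Sable Harbour → 09:22 UTC.
Add 11 hours and 25 minutes leg 2 → 20:47 UTC.
Add 7 hours and 40 minutes layover in Lord Howe Island → 04:27 UTC (May 29).
Add 14 hours and 7 minutes leg 3 → 18:34 UTC.
Add 1 hour and 57 minutes layover in Lagos → 20:31 UTC.
Add 4 hours and 5 minutes leg 4 → 00:36 UTC (May 30).
Westreach is UTC+3:00, so local arrival = 00:36 + 3:00 = 03:36 on May 30.

03:36 on May 30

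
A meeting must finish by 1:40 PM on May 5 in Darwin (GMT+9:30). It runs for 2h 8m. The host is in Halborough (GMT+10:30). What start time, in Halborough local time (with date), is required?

12:32 PM on May 5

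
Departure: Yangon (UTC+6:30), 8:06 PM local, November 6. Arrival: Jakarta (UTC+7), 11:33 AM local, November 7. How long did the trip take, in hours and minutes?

14 hours 57 minutes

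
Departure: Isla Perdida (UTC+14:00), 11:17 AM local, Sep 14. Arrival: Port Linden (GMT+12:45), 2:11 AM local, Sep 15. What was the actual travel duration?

16 hours 9 minutes

Port Linden is 1:15 behind Isla Perdida.
Clock-face elapsed time (ignoring zones) is 14 hours 54 minutes.
Actual elapsed = 14 hours 54 minutes + 1:15 = 16 hours 9 minutes.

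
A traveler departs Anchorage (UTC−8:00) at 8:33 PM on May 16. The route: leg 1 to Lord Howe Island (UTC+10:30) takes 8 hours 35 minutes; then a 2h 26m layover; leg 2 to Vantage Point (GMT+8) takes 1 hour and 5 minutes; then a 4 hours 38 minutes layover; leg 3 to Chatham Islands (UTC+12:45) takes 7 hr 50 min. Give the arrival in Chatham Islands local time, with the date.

5:52 PM on May 18

Convert departure to UTC: 8:33 PM + 8:00 = 4:33 AM UTC on May 17.
Add 8 hours 35 minutes leg 1 → 1:08 PM UTC.
Add 2 hours and 26 minutes layover in Lord Howe Island → 3:34 PM UTC.
Add 1 hour 5 minutes leg 2 → 4:39 PM UTC.
Add 4 hours and 38 minutes layover in Vantage Point → 9:17 PM UTC.
Add 7 hours and 50 minutes leg 3 → 5:07 AM UTC (May 18).
Chatham Islands is UTC+12:45, so local arrival = 5:07 AM + 12:45 = 5:52 PM on May 18.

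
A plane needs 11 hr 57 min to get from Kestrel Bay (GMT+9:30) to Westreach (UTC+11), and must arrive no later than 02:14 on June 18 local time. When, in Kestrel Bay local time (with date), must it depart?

12:47 on Jun 17

Target arrival in UTC: 02:14 − 11:00 = 15:14 on Jun 17.
Subtract 11 hours 57 minutes → departure 03:17 UTC on Jun 17.
Kestrel Bay is UTC+9:30: 03:17 + 9:30 = 12:47 on Jun 17.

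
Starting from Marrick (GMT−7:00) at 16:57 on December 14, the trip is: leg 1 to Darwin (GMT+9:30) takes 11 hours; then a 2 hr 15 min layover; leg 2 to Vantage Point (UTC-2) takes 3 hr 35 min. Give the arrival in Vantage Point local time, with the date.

Convert departure to UTC: 16:57 + 7:00 = 23:57 UTC on Dec 14.
Add 11 hours leg 1 → 10:57 UTC (Dec 15).
Add 2 hours and 15 minutes layover in Darwin → 13:12 UTC.
Add 3 hours 35 minutes leg 2 → 16:47 UTC.
Vantage Point is UTC−2:00, so local arrival = 16:47 − 2:00 = 14:47 on Dec 15.

14:47 on Dec 15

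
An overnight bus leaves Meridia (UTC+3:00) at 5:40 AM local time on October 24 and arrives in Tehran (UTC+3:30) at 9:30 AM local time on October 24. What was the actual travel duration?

3 hours 20 minutes

Tehran is 0:30 ahead of Meridia.
Clock-face elapsed time (ignoring zones) is 3 hours 50 minutes.
Actual elapsed = 3 hours 50 minutes − 0:30 = 3 hours 20 minutes.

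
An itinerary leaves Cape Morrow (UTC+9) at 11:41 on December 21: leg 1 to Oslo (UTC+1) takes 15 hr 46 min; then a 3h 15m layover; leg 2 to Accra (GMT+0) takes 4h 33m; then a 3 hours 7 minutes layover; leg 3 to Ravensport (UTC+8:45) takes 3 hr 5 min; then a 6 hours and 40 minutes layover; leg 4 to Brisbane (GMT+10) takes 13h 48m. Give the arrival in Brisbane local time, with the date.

14:55 on Dec 23

Convert departure to UTC: 11:41 − 9:00 = 02:41 UTC on Dec 21.
Add 15 hours 46 minutes leg 1 → 18:27 UTC.
Add 3 hours 15 minutes layover in Oslo → 21:42 UTC.
Add 4 hours 33 minutes leg 2 → 02:15 UTC (Dec 22).
Add 3 hours and 7 minutes layover in Accra → 05:22 UTC.
Add 3 hours 5 minutes leg 3 → 08:27 UTC.
Add 6 hours 40 minutes layover in Ravensport → 15:07 UTC.
Add 13 hours 48 minutes leg 4 → 04:55 UTC (Dec 23).
Brisbane is UTC+10:00, so local arrival = 04:55 + 10:00 = 14:55 on Dec 23.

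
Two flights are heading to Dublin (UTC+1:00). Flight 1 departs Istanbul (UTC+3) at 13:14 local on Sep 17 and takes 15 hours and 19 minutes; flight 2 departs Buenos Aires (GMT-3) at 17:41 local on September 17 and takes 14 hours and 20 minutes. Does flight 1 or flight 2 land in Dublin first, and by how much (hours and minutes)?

the first, by 9 hours 28 minutes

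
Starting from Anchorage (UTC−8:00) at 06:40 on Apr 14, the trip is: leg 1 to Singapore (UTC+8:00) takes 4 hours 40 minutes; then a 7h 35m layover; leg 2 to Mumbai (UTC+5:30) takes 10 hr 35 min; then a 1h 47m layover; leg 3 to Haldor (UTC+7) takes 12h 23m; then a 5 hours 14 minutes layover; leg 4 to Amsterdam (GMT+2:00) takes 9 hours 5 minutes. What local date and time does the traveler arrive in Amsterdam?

Convert departure to UTC: 06:40 + 8:00 = 14:40 UTC on Apr 14.
Add 4 hours and 40 minutes leg 1 → 19:20 UTC.
Add 7 hours and 35 minutes layover in Singapore → 02:55 UTC (Apr 15).
Add 10 hours and 35 minutes leg 2 → 13:30 UTC.
Add 1 hour 47 minutes layover in Mumbai → 15:17 UTC.
Add 12 hours and 23 minutes leg 3 → 03:40 UTC (Apr 16).
Add 5 hours 14 minutes layover in Haldor → 08:54 UTC.
Add 9 hours and 5 minutes leg 4 → 17:59 UTC.
Amsterdam is UTC+2:00, so local arrival = 17:59 + 2:00 = 19:59 on Apr 16.

19:59 on Apr 16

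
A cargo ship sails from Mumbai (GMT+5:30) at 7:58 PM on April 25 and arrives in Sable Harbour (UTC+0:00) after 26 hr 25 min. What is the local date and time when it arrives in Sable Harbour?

Convert departure to UTC: 7:58 PM − 5:30 = 2:28 PM UTC on Apr 25.
Add 26 hours 25 minutes travel time → 4:53 PM UTC (Apr 26).
Sable Harbour is UTC+0, so local arrival is the same: 4:53 PM on Apr 26.

4:53 PM on April 26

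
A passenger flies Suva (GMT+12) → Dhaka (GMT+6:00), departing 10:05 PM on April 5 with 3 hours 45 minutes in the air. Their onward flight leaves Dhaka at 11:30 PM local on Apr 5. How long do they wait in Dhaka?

3 hours 40 minutes

Convert departure to UTC: 10:05 PM − 12:00 = 10:05 AM UTC on Apr 5.
Add 3 hours and 45 minutes flight time → 1:50 PM UTC.
Dhaka is UTC+6:00, so local arrival = 1:50 PM + 6:00 = 7:50 PM on Apr 5.
Layover = 11:30 PM − 7:50 PM = 3 hours 40 minutes.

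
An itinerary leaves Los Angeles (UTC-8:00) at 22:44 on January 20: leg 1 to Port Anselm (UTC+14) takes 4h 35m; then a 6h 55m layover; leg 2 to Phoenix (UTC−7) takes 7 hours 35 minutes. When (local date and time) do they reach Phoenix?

18:49 on Jan 21

Convert departure to UTC: 22:44 + 8:00 = 06:44 UTC on Jan 21.
Add 4 hours and 35 minutes leg 1 → 11:19 UTC.
Add 6 hours and 55 minutes layover in Port Anselm → 18:14 UTC.
Add 7 hours 35 minutes leg 2 → 01:49 UTC (Jan 22).
Phoenix is UTC−7:00, so local arrival = 01:49 − 7:00 = 18:49 on Jan 21.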